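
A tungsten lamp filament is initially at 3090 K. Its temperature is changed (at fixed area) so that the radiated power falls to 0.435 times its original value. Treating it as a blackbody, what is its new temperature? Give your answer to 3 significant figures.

P ∝ T⁴, so T₂/T₁ = (P₂/P₁)^(1/4) = (0.435)^(1/4) = 0.812124.
T₂ = 3090 × 0.812124 = 2.51×10³ K.

T₂ ≈ 2.51×10³ K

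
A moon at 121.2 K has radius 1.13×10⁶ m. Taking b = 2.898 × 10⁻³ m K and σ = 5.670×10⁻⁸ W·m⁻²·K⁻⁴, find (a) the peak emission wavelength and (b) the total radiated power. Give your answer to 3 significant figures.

(a) λ_max = b/T = 2.898×10⁻³/121.2 = 2.391×10⁻⁵ m = 23.9 μm.
Surface area A = 4πR² = 4π(1.13×10⁶ m)² = 1.60460×10¹³ m².
(b) P = σAT⁴ = 5.670×10⁻⁸×1.60460×10¹³×(121.2)⁴ = 1.96×10¹⁴ W.

λ_max ≈ 23.9 μm; P ≈ 1.96×10¹⁴ W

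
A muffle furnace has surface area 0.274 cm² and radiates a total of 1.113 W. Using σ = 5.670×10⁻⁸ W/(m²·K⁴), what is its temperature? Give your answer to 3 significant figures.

Area A = 0.274 cm² = 2.74×10⁻⁵ m².
P = σAT⁴ ⇒ T = (P/(σA))^(1/4) = (1.113/(5.670×10⁻⁸×2.74×10⁻⁵))^(1/4) = 920 K.

T ≈ 920 K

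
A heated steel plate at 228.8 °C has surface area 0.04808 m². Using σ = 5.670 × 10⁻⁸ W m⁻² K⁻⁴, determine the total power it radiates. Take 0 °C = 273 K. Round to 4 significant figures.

P ≈ 172.9 W

T = 228.8 °C + 273 = 501.8 K.
Area A = 0.04808 m².
P = σAT⁴ = 5.670×10⁻⁸ × 0.04808 × (501.8)⁴ = 172.9 W.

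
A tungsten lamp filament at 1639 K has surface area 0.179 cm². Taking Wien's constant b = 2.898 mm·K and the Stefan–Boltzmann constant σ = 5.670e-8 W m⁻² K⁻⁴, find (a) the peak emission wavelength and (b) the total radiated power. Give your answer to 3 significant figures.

λ_max ≈ 1.77 μm; P ≈ 7.32 W

(a) λ_max = b/T = 2.898×10⁻³/1639 = 1.768×10⁻⁶ m = 1.77 μm.
Area A = 0.179 cm² = 1.79×10⁻⁵ m².
(b) P = σAT⁴ = 5.670×10⁻⁸×1.79×10⁻⁵×(1639)⁴ = 7.32 W.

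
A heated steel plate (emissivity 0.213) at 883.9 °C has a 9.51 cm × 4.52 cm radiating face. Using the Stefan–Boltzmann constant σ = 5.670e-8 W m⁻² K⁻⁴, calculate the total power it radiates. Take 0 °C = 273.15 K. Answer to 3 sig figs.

P ≈ 93.0 W

T = 883.9 °C + 273.15 = 1157.05 K.
Area A = 0.0951 × 0.0452 = 4.29852×10⁻³ m².
P = εσAT⁴ = 0.213 × 5.670×10⁻⁸ × 4.29852×10⁻³ × (1157.05)⁴ = 93.0 W.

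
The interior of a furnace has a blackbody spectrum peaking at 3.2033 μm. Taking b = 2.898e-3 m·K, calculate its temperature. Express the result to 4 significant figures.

T ≈ 904.7 K

Wien's law gives T = b/λ_max = (2.898×10⁻³ m·K)/(3.2033×10⁻⁶ m) = 904.7 K.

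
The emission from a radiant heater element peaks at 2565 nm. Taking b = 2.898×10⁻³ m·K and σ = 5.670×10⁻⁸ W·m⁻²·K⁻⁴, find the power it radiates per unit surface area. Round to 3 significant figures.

Wien's law: T = b/λ_max = 2.898×10⁻³/2.565×10⁻⁶ = 1129.82 K.
Then I = σT⁴ = 5.670×10⁻⁸×(1129.82)⁴ = 9.24×10⁴ W/m².

I ≈ 9.24×10⁴ W/m²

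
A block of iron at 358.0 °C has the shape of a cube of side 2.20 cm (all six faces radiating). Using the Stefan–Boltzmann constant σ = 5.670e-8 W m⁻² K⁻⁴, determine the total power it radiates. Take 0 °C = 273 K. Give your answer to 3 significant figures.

P ≈ 26.1 W

T = 358.0 °C + 273 = 631.0 K.
Area A = 6s² = 6×(0.0220 m)² = 2.904×10⁻³ m².
P = σAT⁴ = 5.670×10⁻⁸ × 2.904×10⁻³ × (631.0)⁴ = 26.1 W.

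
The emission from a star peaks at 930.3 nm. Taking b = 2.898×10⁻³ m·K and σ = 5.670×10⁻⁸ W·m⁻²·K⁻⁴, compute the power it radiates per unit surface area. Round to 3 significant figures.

Wien's law: T = b/λ_max = 2.898×10⁻³/9.303×10⁻⁷ = 3115.12 K.
Then I = σT⁴ = 5.670×10⁻⁸×(3115.12)⁴ = 5.34×10⁶ W/m².

I ≈ 5.34×10⁶ W/m²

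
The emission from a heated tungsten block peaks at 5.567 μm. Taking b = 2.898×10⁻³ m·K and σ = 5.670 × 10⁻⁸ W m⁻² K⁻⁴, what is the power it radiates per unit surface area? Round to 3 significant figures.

I ≈ 4.16×10³ W/m²

Wien's law: T = b/λ_max = 2.898×10⁻³/5.567×10⁻⁶ = 520.568 K.
Then I = σT⁴ = 5.670×10⁻⁸×(520.568)⁴ = 4.16×10³ W/m².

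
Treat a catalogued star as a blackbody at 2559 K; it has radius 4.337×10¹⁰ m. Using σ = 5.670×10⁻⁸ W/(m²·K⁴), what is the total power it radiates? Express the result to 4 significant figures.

Surface area A = 4πR² = 4π(4.337×10¹⁰ m)² = 2.36368×10²² m².
P = σAT⁴ = 5.670×10⁻⁸ × 2.36368×10²² × (2559)⁴ = 5.747×10²⁸ W.

P ≈ 5.747×10²⁸ W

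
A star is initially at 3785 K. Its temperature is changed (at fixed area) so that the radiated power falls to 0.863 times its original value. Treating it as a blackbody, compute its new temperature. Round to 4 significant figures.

T₂ ≈ 3648 K

P ∝ T⁴, so T₂/T₁ = (P₂/P₁)^(1/4) = (0.863)^(1/4) = 0.963835.
T₂ = 3785 × 0.963835 = 3648 K.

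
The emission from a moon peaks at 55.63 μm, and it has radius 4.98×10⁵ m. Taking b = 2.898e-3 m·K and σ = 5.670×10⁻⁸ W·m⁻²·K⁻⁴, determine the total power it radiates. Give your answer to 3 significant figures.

P ≈ 1.30×10¹² W

Wien's law: T = b/λ_max = 2.898×10⁻³/5.563×10⁻⁵ = 52.0942 K.
Surface area A = 4πR² = 4π(4.98×10⁵ m)² = 3.11651×10¹² m².
Then P = σAT⁴ = 5.670×10⁻⁸×3.11651×10¹²×(52.0942)⁴ = 1.30×10¹² W.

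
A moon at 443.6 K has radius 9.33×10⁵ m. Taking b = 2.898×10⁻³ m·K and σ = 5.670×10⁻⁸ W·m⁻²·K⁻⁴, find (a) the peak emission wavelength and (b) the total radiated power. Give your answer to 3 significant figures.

λ_max ≈ 6.53 μm; P ≈ 2.40×10¹⁶ W

(a) λ_max = b/T = 2.898×10⁻³/443.6 = 6.533×10⁻⁶ m = 6.53 μm.
Surface area A = 4πR² = 4π(9.33×10⁵ m)² = 1.09389×10¹³ m².
(b) P = σAT⁴ = 5.670×10⁻⁸×1.09389×10¹³×(443.6)⁴ = 2.40×10¹⁶ W.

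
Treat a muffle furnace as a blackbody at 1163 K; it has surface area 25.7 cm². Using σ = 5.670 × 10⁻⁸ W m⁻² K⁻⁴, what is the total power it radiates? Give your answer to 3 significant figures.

P ≈ 267 W

Area A = 25.7 cm² = 2.57×10⁻³ m².
P = σAT⁴ = 5.670×10⁻⁸ × 2.57×10⁻³ × (1163)⁴ = 267 W.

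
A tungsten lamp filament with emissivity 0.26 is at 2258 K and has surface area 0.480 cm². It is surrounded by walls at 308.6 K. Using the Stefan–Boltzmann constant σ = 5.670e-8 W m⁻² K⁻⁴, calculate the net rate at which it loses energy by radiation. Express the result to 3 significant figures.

Net loss ≈ 18.4 W

Area A = 0.480 cm² = 4.80×10⁻⁵ m².
Net radiated power P_net = εσA(T⁴ − T₀⁴) = 0.26×5.670×10⁻⁸×4.80×10⁻⁵×(2258⁴ − 308.6⁴).
T⁴ − T₀⁴ = 2.59954×10¹³ − 9.06951×10⁹ = 2.59863×10¹³ K⁴, so P_net = 18.4 W.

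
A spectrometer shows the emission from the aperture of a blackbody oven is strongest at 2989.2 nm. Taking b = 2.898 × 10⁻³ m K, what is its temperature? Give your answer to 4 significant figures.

T ≈ 969.5 K

Wien's law gives T = b/λ_max = (2.898×10⁻³ m·K)/(2.9892×10⁻⁶ m) = 969.5 K.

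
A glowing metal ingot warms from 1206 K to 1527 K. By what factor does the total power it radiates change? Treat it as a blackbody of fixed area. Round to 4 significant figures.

P₂/P₁ ≈ 2.570

P ∝ T⁴, so P₂/P₁ = (T₂/T₁)⁴ = (1527/1206)⁴ = (1.26617)⁴ = 2.570.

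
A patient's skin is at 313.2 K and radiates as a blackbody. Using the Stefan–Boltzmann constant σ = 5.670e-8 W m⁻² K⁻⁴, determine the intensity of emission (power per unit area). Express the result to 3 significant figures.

Stefan–Boltzmann: I = σT⁴ = 5.670×10⁻⁸ × (313.2)⁴ = 546 W/m².

I ≈ 546 W/m²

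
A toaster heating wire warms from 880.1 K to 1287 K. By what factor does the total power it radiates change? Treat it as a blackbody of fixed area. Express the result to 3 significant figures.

P₂/P₁ ≈ 4.57

P ∝ T⁴, so P₂/P₁ = (T₂/T₁)⁴ = (1287/880.1)⁴ = (1.46233)⁴ = 4.57.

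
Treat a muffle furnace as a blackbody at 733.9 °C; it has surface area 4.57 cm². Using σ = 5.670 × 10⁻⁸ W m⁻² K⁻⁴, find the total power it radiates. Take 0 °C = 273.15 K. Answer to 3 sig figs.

T = 733.9 °C + 273.15 = 1007.05 K.
Area A = 4.57 cm² = 4.57×10⁻⁴ m².
P = σAT⁴ = 5.670×10⁻⁸ × 4.57×10⁻⁴ × (1007.05)⁴ = 26.7 W.

P ≈ 26.7 W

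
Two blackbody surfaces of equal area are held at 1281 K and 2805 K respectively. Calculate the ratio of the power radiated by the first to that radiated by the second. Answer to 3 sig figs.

P₁/P₂ ≈ 0.0435

With equal areas, P₁/P₂ = (T₁/T₂)⁴ = (1281/2805)⁴ = 0.0435.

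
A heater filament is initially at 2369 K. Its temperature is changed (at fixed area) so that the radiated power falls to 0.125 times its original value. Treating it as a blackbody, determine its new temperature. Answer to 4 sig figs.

P ∝ T⁴, so T₂/T₁ = (P₂/P₁)^(1/4) = (0.125)^(1/4) = 0.594604.
T₂ = 2369 × 0.594604 = 1409 K.

T₂ ≈ 1409 K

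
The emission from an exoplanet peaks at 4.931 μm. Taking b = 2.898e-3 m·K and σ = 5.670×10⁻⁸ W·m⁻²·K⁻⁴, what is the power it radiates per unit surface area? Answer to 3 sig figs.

I ≈ 6.76×10³ W/m²

Wien's law: T = b/λ_max = 2.898×10⁻³/4.931×10⁻⁶ = 587.710 K.
Then I = σT⁴ = 5.670×10⁻⁸×(587.710)⁴ = 6.76×10³ W/m².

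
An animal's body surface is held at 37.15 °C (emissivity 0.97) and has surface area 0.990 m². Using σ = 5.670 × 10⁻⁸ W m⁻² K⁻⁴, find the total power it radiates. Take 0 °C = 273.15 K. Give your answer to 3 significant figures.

P ≈ 505 W

T = 37.15 °C + 273.15 = 310.30 K.
Area A = 0.990 m².
P = εσAT⁴ = 0.97 × 5.670×10⁻⁸ × 0.990 × (310.30)⁴ = 505 W.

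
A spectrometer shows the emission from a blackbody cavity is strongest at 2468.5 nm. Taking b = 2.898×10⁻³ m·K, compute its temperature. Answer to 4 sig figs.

Wien's law gives T = b/λ_max = (2.898×10⁻³ m·K)/(2.4685×10⁻⁶ m) = 1174 K.

T ≈ 1174 K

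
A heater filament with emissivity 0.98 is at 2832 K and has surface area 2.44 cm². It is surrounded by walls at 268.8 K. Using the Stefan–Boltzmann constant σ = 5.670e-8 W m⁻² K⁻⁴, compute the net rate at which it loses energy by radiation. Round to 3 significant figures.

Area A = 2.44 cm² = 2.44×10⁻⁴ m².
Net radiated power P_net = εσA(T⁴ − T₀⁴) = 0.98×5.670×10⁻⁸×2.44×10⁻⁴×(2832⁴ − 268.8⁴).
T⁴ − T₀⁴ = 6.43240×10¹³ − 5.22056×10⁹ = 6.43188×10¹³ K⁴, so P_net = 872 W.

Net loss ≈ 872 W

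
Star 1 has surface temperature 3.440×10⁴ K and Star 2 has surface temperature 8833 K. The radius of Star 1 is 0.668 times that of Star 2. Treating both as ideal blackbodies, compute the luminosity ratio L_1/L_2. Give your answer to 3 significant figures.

L_1/L_2 ≈ 103

L ∝ R²T⁴, so L_1/L_2 = (R_1/R_2)²(T_1/T_2)⁴ = (0.668)² × (3.440×10⁴/8833)⁴ = 0.446224 × 230.039 = 103.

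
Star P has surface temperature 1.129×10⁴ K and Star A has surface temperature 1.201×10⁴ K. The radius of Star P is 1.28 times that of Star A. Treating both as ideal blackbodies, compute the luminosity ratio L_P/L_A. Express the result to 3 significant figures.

L ∝ R²T⁴, so L_P/L_A = (R_P/R_A)²(T_P/T_A)⁴ = (1.28)² × (1.129×10⁴/1.201×10⁴)⁴ = 1.6384 × 0.780915 = 1.28.

L_P/L_A ≈ 1.28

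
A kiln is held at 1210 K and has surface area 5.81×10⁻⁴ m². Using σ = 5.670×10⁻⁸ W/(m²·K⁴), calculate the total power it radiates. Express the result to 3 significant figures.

Area A = 5.81×10⁻⁴ m².
P = σAT⁴ = 5.670×10⁻⁸ × 5.81×10⁻⁴ × (1210)⁴ = 70.6 W.

P ≈ 70.6 W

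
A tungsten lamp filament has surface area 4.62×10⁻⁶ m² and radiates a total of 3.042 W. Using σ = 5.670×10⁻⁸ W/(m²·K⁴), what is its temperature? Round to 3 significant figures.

Area A = 4.62×10⁻⁶ m².
P = σAT⁴ ⇒ T = (P/(σA))^(1/4) = (3.042/(5.670×10⁻⁸×4.62×10⁻⁶))^(1/4) = 1.85×10³ K.

T ≈ 1.85×10³ K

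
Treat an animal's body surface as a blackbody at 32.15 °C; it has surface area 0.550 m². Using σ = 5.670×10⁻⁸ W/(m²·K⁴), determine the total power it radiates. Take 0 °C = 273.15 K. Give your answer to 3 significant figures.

T = 32.15 °C + 273.15 = 305.30 K.
Area A = 0.550 m².
P = σAT⁴ = 5.670×10⁻⁸ × 0.550 × (305.30)⁴ = 271 W.

P ≈ 271 W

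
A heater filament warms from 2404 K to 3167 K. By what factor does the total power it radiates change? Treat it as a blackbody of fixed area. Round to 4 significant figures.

P ∝ T⁴, so P₂/P₁ = (T₂/T₁)⁴ = (3167/2404)⁴ = (1.31739)⁴ = 3.012.

P₂/P₁ ≈ 3.012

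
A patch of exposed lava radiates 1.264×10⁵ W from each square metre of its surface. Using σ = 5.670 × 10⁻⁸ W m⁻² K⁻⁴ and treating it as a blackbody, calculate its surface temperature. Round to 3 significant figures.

T ≈ 1.22×10³ K

I = σT⁴, so T = (I/σ)^(1/4) = (1.264×10⁵/(5.670×10⁻⁸))^(1/4) = 1.22×10³ K.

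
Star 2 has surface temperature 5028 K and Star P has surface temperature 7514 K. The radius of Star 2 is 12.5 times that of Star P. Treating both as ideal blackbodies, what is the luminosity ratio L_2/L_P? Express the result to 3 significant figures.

L_2/L_P ≈ 31.3

L ∝ R²T⁴, so L_2/L_P = (R_2/R_P)²(T_2/T_P)⁴ = (12.5)² × (5028/7514)⁴ = 156.25 × 0.200492 = 31.3.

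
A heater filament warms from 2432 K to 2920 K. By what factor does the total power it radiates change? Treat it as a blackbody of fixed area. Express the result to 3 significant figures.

P ∝ T⁴, so P₂/P₁ = (T₂/T₁)⁴ = (2920/2432)⁴ = (1.20066)⁴ = 2.08.

P₂/P₁ ≈ 2.08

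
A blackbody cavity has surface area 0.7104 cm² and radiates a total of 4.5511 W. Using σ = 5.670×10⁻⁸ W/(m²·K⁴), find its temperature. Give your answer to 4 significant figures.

Area A = 0.7104 cm² = 7.104×10⁻⁵ m².
P = σAT⁴ ⇒ T = (P/(σA))^(1/4) = (4.5511/(5.670×10⁻⁸×7.104×10⁻⁵))^(1/4) = 1031 K.

T ≈ 1031 K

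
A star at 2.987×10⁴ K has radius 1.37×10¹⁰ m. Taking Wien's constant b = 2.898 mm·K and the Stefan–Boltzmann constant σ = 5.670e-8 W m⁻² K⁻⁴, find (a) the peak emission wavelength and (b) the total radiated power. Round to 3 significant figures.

(a) λ_max = b/T = 2.898×10⁻³/2.987×10⁴ = 9.702×10⁻⁸ m = 97.0 nm.
Surface area A = 4πR² = 4π(1.37×10¹⁰ m)² = 2.35858×10²¹ m².
(b) P = σAT⁴ = 5.670×10⁻⁸×2.35858×10²¹×(2.987×10⁴)⁴ = 1.06×10³² W.

λ_max ≈ 97.0 nm; P ≈ 1.06×10³² W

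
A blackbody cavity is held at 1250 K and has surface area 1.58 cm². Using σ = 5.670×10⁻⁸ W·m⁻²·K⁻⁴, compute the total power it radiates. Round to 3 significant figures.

Area A = 1.58 cm² = 1.58×10⁻⁴ m².
P = σAT⁴ = 5.670×10⁻⁸ × 1.58×10⁻⁴ × (1250)⁴ = 21.9 W.

P ≈ 21.9 W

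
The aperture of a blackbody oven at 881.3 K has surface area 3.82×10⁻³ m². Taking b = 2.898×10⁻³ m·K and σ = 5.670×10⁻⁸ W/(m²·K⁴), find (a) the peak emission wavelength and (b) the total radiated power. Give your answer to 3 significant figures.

λ_max ≈ 3.29 μm; P ≈ 131 W

(a) λ_max = b/T = 2.898×10⁻³/881.3 = 3.288×10⁻⁶ m = 3.29 μm.
Area A = 3.82×10⁻³ m².
(b) P = σAT⁴ = 5.670×10⁻⁸×3.82×10⁻³×(881.3)⁴ = 131 W.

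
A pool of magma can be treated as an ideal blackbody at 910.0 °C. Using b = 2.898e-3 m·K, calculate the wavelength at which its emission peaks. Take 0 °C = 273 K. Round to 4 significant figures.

T = 910.0 °C + 273 = 1183.0 K.
Wien's displacement law: λ_max = b/T = (2.898×10⁻³ m·K)/(1183.0 K) = 2.4497×10⁻⁶ m.
That is 2.450 μm, in the infrared range.

λ_max ≈ 2.450 μm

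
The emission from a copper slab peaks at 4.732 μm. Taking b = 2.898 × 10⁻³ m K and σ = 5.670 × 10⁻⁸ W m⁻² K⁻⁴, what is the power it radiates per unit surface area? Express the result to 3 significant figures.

Wien's law: T = b/λ_max = 2.898×10⁻³/4.732×10⁻⁶ = 612.426 K.
Then I = σT⁴ = 5.670×10⁻⁸×(612.426)⁴ = 7.98×10³ W/m².

I ≈ 7.98×10³ W/m²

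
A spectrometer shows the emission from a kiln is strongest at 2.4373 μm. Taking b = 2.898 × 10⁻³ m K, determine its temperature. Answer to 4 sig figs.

Wien's law gives T = b/λ_max = (2.898×10⁻³ m·K)/(2.4373×10⁻⁶ m) = 1189 K.

T ≈ 1189 K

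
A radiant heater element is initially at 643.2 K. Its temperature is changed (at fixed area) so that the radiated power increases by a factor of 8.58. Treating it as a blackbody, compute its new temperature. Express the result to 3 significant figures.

P ∝ T⁴, so T₂/T₁ = (P₂/P₁)^(1/4) = (8.58)^(1/4) = 1.71148.
T₂ = 643.2 × 1.71148 = 1.10×10³ K.

T₂ ≈ 1.10×10³ K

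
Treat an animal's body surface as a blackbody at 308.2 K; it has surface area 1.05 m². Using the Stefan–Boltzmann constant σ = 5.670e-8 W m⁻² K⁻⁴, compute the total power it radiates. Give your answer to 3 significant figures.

P ≈ 537 W

Area A = 1.05 m².
P = σAT⁴ = 5.670×10⁻⁸ × 1.05 × (308.2)⁴ = 537 W.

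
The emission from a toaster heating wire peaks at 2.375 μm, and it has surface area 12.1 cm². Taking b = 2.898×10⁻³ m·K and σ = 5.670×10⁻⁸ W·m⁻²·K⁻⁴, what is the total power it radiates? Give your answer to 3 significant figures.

P ≈ 152 W

Wien's law: T = b/λ_max = 2.898×10⁻³/2.375×10⁻⁶ = 1220.21 K.
Area A = 12.1 cm² = 1.21×10⁻³ m².
Then P = σAT⁴ = 5.670×10⁻⁸×1.21×10⁻³×(1220.21)⁴ = 152 W.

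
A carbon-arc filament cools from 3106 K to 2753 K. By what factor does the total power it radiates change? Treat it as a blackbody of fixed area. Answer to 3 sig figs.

P ∝ T⁴, so P₂/P₁ = (T₂/T₁)⁴ = (2753/3106)⁴ = (0.886349)⁴ = 0.617.

P₂/P₁ ≈ 0.617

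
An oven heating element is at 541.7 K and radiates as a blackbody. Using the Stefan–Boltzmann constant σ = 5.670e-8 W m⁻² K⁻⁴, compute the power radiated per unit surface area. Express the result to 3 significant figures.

I ≈ 4.88×10³ W/m²

Stefan–Boltzmann: I = σT⁴ = 5.670×10⁻⁸ × (541.7)⁴ = 4.88×10³ W/m².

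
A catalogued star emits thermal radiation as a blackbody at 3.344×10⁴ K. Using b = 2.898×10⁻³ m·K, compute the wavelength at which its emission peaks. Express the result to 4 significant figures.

Wien's displacement law: λ_max = b/T = (2.898×10⁻³ m·K)/(3.344×10⁴ K) = 8.6663×10⁻⁸ m.
That is 86.66 nm, in the ultraviolet range.

λ_max ≈ 86.66 nm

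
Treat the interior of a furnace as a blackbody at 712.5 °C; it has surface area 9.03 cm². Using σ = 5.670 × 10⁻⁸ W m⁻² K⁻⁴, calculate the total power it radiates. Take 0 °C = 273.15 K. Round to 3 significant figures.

P ≈ 48.3 W

T = 712.5 °C + 273.15 = 985.65 K.
Area A = 9.03 cm² = 9.03×10⁻⁴ m².
P = σAT⁴ = 5.670×10⁻⁸ × 9.03×10⁻⁴ × (985.65)⁴ = 48.3 W.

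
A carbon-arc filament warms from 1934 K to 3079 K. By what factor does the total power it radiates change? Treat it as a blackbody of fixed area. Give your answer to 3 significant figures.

P ∝ T⁴, so P₂/P₁ = (T₂/T₁)⁴ = (3079/1934)⁴ = (1.59204)⁴ = 6.42.

P₂/P₁ ≈ 6.42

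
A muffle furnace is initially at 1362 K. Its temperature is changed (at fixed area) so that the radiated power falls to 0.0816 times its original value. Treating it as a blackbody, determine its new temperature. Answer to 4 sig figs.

T₂ ≈ 727.9 K

P ∝ T⁴, so T₂/T₁ = (P₂/P₁)^(1/4) = (0.0816)^(1/4) = 0.534469.
T₂ = 1362 × 0.534469 = 727.9 K.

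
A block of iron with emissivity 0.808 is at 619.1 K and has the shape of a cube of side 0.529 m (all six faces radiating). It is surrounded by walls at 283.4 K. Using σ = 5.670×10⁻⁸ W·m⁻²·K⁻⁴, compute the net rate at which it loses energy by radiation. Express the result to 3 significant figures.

Area A = 6s² = 6×(0.529 m)² = 1.67905 m².
Net radiated power P_net = εσA(T⁴ − T₀⁴) = 0.808×5.670×10⁻⁸×1.67905×(619.1⁴ − 283.4⁴).
T⁴ − T₀⁴ = 1.46907×10¹¹ − 6.45059×10⁹ = 1.40456×10¹¹ K⁴, so P_net = 1.08×10⁴ W.

Net loss ≈ 1.08×10⁴ W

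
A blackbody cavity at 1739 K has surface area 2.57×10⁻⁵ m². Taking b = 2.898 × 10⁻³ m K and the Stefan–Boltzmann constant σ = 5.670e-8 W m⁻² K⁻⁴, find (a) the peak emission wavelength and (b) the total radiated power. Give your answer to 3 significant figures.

λ_max ≈ 1.67 μm; P ≈ 13.3 W

(a) λ_max = b/T = 2.898×10⁻³/1739 = 1.666×10⁻⁶ m = 1.67 μm.
Area A = 2.57×10⁻⁵ m².
(b) P = σAT⁴ = 5.670×10⁻⁸×2.57×10⁻⁵×(1739)⁴ = 13.3 W.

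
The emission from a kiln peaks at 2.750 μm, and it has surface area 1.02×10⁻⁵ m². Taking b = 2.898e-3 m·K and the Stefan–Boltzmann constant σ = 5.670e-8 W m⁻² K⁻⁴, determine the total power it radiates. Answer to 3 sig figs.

P ≈ 0.713 W

Wien's law: T = b/λ_max = 2.898×10⁻³/2.750×10⁻⁶ = 1053.82 K.
Area A = 1.02×10⁻⁵ m².
Then P = σAT⁴ = 5.670×10⁻⁸×1.02×10⁻⁵×(1053.82)⁴ = 0.713 W.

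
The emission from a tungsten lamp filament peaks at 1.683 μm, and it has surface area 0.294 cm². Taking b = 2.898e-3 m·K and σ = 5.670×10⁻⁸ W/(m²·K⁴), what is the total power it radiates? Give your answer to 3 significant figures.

P ≈ 14.7 W

Wien's law: T = b/λ_max = 2.898×10⁻³/1.683×10⁻⁶ = 1721.93 K.
Area A = 0.294 cm² = 2.94×10⁻⁵ m².
Then P = σAT⁴ = 5.670×10⁻⁸×2.94×10⁻⁵×(1721.93)⁴ = 14.7 W.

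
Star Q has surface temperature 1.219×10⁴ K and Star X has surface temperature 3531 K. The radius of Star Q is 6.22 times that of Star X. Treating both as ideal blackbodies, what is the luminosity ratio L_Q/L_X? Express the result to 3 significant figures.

L ∝ R²T⁴, so L_Q/L_X = (R_Q/R_X)²(T_Q/T_X)⁴ = (6.22)² × (1.219×10⁴/3531)⁴ = 38.6884 × 142.044 = 5.50×10³.

L_Q/L_X ≈ 5.50×10³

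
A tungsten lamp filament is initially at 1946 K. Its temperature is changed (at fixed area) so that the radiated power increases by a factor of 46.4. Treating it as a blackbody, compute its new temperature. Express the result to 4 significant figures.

T₂ ≈ 5079 K

P ∝ T⁴, so T₂/T₁ = (P₂/P₁)^(1/4) = (46.4)^(1/4) = 2.60993.
T₂ = 1946 × 2.60993 = 5079 K.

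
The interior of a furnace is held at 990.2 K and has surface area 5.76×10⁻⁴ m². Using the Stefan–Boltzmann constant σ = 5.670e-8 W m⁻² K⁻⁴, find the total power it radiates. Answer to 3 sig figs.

Area A = 5.76×10⁻⁴ m².
P = σAT⁴ = 5.670×10⁻⁸ × 5.76×10⁻⁴ × (990.2)⁴ = 31.4 W.

P ≈ 31.4 W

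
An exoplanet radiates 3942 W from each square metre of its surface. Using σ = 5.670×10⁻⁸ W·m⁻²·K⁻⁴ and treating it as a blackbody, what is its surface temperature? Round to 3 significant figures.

I = σT⁴, so T = (I/σ)^(1/4) = (3942/(5.670×10⁻⁸))^(1/4) = 513 K.

T ≈ 513 K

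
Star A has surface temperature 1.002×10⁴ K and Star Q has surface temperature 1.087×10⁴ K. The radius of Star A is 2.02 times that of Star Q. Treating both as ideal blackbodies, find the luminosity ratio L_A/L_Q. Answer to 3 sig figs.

L ∝ R²T⁴, so L_A/L_Q = (R_A/R_Q)²(T_A/T_Q)⁴ = (2.02)² × (1.002×10⁴/1.087×10⁴)⁴ = 4.0804 × 0.722026 = 2.95.

L_A/L_Q ≈ 2.95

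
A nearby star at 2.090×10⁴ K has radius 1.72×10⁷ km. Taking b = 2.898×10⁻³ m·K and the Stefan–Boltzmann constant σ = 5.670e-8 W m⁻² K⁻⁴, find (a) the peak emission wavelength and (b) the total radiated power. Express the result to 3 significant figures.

λ_max ≈ 139 nm; P ≈ 4.02×10³¹ W

(a) λ_max = b/T = 2.898×10⁻³/2.090×10⁴ = 1.387×10⁻⁷ m = 139 nm.
Surface area A = 4πR² = 4π(1.72×10¹⁰ m)² = 3.71764×10²¹ m².
(b) P = σAT⁴ = 5.670×10⁻⁸×3.71764×10²¹×(2.090×10⁴)⁴ = 4.02×10³¹ W.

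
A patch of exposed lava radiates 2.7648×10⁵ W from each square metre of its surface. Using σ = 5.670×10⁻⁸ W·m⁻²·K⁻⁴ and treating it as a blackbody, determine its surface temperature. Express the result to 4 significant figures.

I = σT⁴, so T = (I/σ)^(1/4) = (2.7648×10⁵/(5.670×10⁻⁸))^(1/4) = 1486 K.

T ≈ 1486 K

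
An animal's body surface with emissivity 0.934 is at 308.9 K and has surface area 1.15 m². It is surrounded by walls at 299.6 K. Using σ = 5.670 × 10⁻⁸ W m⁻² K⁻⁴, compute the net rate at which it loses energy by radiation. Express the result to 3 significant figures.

Net loss ≈ 63.8 W

Area A = 1.15 m².
Net radiated power P_net = εσA(T⁴ − T₀⁴) = 0.934×5.670×10⁻⁸×1.15×(308.9⁴ − 299.6⁴).
T⁴ − T₀⁴ = 9.10483×10⁹ − 8.05689×10⁹ = 1.04794×10⁹ K⁴, so P_net = 63.8 W.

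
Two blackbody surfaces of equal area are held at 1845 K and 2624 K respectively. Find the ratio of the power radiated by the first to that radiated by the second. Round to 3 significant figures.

With equal areas, P₁/P₂ = (T₁/T₂)⁴ = (1845/2624)⁴ = 0.244.

P₁/P₂ ≈ 0.244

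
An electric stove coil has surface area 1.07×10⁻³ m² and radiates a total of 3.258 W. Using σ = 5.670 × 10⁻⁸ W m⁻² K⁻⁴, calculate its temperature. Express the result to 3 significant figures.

T ≈ 481 K

Area A = 1.07×10⁻³ m².
P = σAT⁴ ⇒ T = (P/(σA))^(1/4) = (3.258/(5.670×10⁻⁸×1.07×10⁻³))^(1/4) = 481 K.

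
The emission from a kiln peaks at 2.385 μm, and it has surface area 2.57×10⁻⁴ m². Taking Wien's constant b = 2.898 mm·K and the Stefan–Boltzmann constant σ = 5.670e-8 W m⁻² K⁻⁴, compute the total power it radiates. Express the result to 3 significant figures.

P ≈ 31.8 W

Wien's law: T = b/λ_max = 2.898×10⁻³/2.385×10⁻⁶ = 1215.09 K.
Area A = 2.57×10⁻⁴ m².
Then P = σAT⁴ = 5.670×10⁻⁸×2.57×10⁻⁴×(1215.09)⁴ = 31.8 W.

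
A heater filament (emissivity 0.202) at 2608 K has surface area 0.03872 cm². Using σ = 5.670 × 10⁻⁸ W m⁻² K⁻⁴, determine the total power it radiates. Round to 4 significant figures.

Area A = 0.03872 cm² = 3.872×10⁻⁶ m².
P = εσAT⁴ = 0.202 × 5.670×10⁻⁸ × 3.872×10⁻⁶ × (2608)⁴ = 2.052 W.

P ≈ 2.052 W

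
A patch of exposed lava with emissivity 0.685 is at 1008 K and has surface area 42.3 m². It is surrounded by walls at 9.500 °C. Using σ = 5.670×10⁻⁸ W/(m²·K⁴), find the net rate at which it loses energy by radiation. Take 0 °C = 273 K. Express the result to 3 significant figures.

Net loss ≈ 1.69×10⁶ W

Surroundings: T = 9.500 °C + 273 = 282.500 K.
Area A = 42.3 m².
Net radiated power P_net = εσA(T⁴ − T₀⁴) = 0.685×5.670×10⁻⁸×42.3×(1008⁴ − 282.500⁴).
T⁴ − T₀⁴ = 1.03239×10¹² − 6.36904×10⁹ = 1.02602×10¹² K⁴, so P_net = 1.69×10⁶ W.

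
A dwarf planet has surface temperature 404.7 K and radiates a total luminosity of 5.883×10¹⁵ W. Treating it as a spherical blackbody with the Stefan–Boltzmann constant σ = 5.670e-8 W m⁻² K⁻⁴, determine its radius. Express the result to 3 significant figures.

L = 4πR²σT⁴ ⇒ R = √(L/(4πσT⁴)).
σT⁴ = 1520.95 W/m², so R = √(5.883×10¹⁵/(4π×1520.95)) = 5.55×10⁵ m.

R ≈ 5.55×10⁵ m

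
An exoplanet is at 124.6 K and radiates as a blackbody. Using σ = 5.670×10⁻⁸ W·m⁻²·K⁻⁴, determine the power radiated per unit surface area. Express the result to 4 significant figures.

I ≈ 13.67 W/m²

Stefan–Boltzmann: I = σT⁴ = 5.670×10⁻⁸ × (124.6)⁴ = 13.67 W/m².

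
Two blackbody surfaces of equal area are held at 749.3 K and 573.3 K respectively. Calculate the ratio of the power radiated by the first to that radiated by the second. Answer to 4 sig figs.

P₁/P₂ ≈ 2.918

With equal areas, P₁/P₂ = (T₁/T₂)⁴ = (749.3/573.3)⁴ = 2.918.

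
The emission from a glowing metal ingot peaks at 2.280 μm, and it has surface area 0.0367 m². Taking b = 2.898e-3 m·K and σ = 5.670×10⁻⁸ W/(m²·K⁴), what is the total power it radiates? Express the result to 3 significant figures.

P ≈ 5.43×10³ W

Wien's law: T = b/λ_max = 2.898×10⁻³/2.280×10⁻⁶ = 1271.05 K.
Area A = 0.0367 m².
Then P = σAT⁴ = 5.670×10⁻⁸×0.0367×(1271.05)⁴ = 5.43×10³ W.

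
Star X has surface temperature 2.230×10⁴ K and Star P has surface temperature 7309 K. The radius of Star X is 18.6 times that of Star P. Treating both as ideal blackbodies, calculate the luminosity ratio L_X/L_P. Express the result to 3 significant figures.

L_X/L_P ≈ 3.00×10⁴

L ∝ R²T⁴, so L_X/L_P = (R_X/R_P)²(T_X/T_P)⁴ = (18.6)² × (2.230×10⁴/7309)⁴ = 345.96 × 86.6538 = 3.00×10⁴.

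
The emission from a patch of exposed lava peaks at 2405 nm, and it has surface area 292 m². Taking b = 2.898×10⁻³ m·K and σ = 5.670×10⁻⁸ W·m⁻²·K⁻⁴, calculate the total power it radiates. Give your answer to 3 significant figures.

P ≈ 3.49×10⁷ W

Wien's law: T = b/λ_max = 2.898×10⁻³/2.405×10⁻⁶ = 1204.99 K.
Area A = 292 m².
Then P = σAT⁴ = 5.670×10⁻⁸×292×(1204.99)⁴ = 3.49×10⁷ W.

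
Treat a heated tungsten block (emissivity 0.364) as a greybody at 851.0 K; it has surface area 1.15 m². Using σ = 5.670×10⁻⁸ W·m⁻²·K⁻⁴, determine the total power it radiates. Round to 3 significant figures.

Area A = 1.15 m².
P = εσAT⁴ = 0.364 × 5.670×10⁻⁸ × 1.15 × (851.0)⁴ = 1.24×10⁴ W.

P ≈ 1.24×10⁴ W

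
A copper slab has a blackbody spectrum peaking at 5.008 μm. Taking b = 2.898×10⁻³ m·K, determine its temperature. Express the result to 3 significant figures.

T ≈ 579 K

Wien's law gives T = b/λ_max = (2.898×10⁻³ m·K)/(5.008×10⁻⁶ m) = 579 K.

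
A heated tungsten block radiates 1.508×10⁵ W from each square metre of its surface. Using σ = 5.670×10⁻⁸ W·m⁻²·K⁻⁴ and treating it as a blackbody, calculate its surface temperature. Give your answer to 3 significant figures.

T ≈ 1.28×10³ K

I = σT⁴, so T = (I/σ)^(1/4) = (1.508×10⁵/(5.670×10⁻⁸))^(1/4) = 1.28×10³ K.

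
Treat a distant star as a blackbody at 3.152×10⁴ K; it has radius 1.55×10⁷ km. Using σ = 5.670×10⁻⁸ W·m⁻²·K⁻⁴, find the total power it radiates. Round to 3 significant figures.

P ≈ 1.69×10³² W

Surface area A = 4πR² = 4π(1.55×10¹⁰ m)² = 3.01907×10²¹ m².
P = σAT⁴ = 5.670×10⁻⁸ × 3.01907×10²¹ × (3.152×10⁴)⁴ = 1.69×10³² W.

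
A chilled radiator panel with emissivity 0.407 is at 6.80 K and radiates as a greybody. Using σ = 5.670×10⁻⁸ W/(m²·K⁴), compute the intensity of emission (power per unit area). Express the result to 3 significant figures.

Stefan–Boltzmann: I = εσT⁴ = 0.407 × 5.670×10⁻⁸ × (6.80)⁴ = 4.93×10⁻⁵ W/m².

I ≈ 4.93×10⁻⁵ W/m²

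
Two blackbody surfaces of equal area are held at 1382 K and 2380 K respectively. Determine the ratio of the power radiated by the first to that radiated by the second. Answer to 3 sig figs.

With equal areas, P₁/P₂ = (T₁/T₂)⁴ = (1382/2380)⁴ = 0.114.

P₁/P₂ ≈ 0.114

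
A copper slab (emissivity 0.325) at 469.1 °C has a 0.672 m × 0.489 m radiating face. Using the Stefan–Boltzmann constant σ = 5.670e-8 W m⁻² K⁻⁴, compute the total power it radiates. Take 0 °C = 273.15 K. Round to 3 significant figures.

T = 469.1 °C + 273.15 = 742.25 K.
Area A = 0.672 × 0.489 = 0.328608 m².
P = εσAT⁴ = 0.325 × 5.670×10⁻⁸ × 0.328608 × (742.25)⁴ = 1.84×10³ W.

P ≈ 1.84×10³ W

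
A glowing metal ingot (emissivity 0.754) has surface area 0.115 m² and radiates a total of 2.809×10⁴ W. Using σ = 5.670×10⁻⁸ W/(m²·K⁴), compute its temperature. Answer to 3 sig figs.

Area A = 0.115 m².
P = εσAT⁴ ⇒ T = (P/(εσA))^(1/4) = (2.809×10⁴/(0.754×5.670×10⁻⁸×0.115))^(1/4) = 1.55×10³ K.

T ≈ 1.55×10³ K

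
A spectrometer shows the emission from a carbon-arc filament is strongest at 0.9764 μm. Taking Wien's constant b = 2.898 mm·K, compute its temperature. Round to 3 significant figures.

T ≈ 2.97×10³ K

Wien's law gives T = b/λ_max = (2.898×10⁻³ m·K)/(9.764×10⁻⁷ m) = 2.97×10³ K.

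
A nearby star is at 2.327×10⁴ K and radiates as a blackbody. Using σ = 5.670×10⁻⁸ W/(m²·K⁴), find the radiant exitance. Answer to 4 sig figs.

Stefan–Boltzmann: I = σT⁴ = 5.670×10⁻⁸ × (2.327×10⁴)⁴ = 1.663×10¹⁰ W/m².

I ≈ 1.663×10¹⁰ W/m²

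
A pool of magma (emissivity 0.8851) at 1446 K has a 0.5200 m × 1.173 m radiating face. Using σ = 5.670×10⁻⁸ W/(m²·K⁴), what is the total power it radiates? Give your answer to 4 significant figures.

P ≈ 1.338×10⁵ W

Area A = 0.5200 × 1.173 = 0.60996 m².
P = εσAT⁴ = 0.8851 × 5.670×10⁻⁸ × 0.60996 × (1446)⁴ = 1.338×10⁵ W.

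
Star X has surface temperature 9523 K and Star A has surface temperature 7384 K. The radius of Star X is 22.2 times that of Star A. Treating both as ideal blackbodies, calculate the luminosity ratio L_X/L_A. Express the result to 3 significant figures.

L ∝ R²T⁴, so L_X/L_A = (R_X/R_A)²(T_X/T_A)⁴ = (22.2)² × (9523/7384)⁴ = 492.84 × 2.76649 = 1.36×10³.

L_X/L_A ≈ 1.36×10³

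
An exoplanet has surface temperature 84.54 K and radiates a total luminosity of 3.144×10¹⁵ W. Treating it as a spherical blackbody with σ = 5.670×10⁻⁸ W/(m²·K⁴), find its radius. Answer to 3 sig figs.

R ≈ 9.29×10⁶ m

L = 4πR²σT⁴ ⇒ R = √(L/(4πσT⁴)).
σT⁴ = 2.89622 W/m², so R = √(3.144×10¹⁵/(4π×2.89622)) = 9.29×10⁶ m.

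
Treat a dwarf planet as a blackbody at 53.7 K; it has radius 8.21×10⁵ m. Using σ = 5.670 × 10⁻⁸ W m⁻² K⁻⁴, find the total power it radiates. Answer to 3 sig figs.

Surface area A = 4πR² = 4π(8.21×10⁵ m)² = 8.47025×10¹² m².
P = σAT⁴ = 5.670×10⁻⁸ × 8.47025×10¹² × (53.7)⁴ = 3.99×10¹² W.

P ≈ 3.99×10¹² W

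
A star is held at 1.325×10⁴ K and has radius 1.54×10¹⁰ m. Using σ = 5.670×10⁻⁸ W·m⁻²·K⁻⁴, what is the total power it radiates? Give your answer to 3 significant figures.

P ≈ 5.21×10³⁰ W

Surface area A = 4πR² = 4π(1.54×10¹⁰ m)² = 2.98024×10²¹ m².
P = σAT⁴ = 5.670×10⁻⁸ × 2.98024×10²¹ × (1.325×10⁴)⁴ = 5.21×10³⁰ W.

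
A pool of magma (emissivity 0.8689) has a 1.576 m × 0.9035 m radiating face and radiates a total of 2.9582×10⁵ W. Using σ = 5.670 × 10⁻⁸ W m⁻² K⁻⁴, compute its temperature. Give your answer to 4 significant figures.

T ≈ 1433 K

Area A = 1.576 × 0.9035 = 1.42392 m².
P = εσAT⁴ ⇒ T = (P/(εσA))^(1/4) = (2.9582×10⁵/(0.8689×5.670×10⁻⁸×1.42392))^(1/4) = 1433 K.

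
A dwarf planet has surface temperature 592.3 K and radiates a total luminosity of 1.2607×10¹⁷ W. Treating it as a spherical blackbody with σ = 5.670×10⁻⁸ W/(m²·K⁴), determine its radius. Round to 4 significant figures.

L = 4πR²σT⁴ ⇒ R = √(L/(4πσT⁴)).
σT⁴ = 6978.31 W/m², so R = √(1.2607×10¹⁷/(4π×6978.31)) = 1.199×10⁶ m.

R ≈ 1.199×10⁶ m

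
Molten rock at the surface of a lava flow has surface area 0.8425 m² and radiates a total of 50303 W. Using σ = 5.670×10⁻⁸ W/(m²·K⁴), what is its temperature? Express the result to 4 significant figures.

T ≈ 1013 K

Area A = 0.8425 m².
P = σAT⁴ ⇒ T = (P/(σA))^(1/4) = (50303/(5.670×10⁻⁸×0.8425))^(1/4) = 1013 K.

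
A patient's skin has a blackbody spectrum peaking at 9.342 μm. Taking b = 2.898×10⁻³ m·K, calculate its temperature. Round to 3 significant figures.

T ≈ 310 K

Wien's law gives T = b/λ_max = (2.898×10⁻³ m·K)/(9.342×10⁻⁶ m) = 310 K.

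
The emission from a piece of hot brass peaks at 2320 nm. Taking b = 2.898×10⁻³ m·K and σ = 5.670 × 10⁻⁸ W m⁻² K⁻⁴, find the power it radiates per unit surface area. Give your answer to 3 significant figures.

Wien's law: T = b/λ_max = 2.898×10⁻³/2.320×10⁻⁶ = 1249.14 K.
Then I = σT⁴ = 5.670×10⁻⁸×(1249.14)⁴ = 1.38×10⁵ W/m².

I ≈ 1.38×10⁵ W/m²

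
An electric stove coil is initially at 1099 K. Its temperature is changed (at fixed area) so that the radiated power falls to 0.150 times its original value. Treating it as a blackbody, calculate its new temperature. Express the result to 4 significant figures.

T₂ ≈ 683.9 K

P ∝ T⁴, so T₂/T₁ = (P₂/P₁)^(1/4) = (0.150)^(1/4) = 0.622333.
T₂ = 1099 × 0.622333 = 683.9 K.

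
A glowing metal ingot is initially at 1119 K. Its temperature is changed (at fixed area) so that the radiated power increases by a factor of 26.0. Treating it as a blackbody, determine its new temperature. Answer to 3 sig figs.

T₂ ≈ 2.53×10³ K

P ∝ T⁴, so T₂/T₁ = (P₂/P₁)^(1/4) = (26.0)^(1/4) = 2.25810.
T₂ = 1119 × 2.25810 = 2.53×10³ K.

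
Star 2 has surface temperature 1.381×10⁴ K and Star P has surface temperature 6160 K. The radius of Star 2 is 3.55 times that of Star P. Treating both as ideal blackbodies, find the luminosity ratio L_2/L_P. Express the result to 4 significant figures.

L_2/L_P ≈ 318.4

L ∝ R²T⁴, so L_2/L_P = (R_2/R_P)²(T_2/T_P)⁴ = (3.55)² × (1.381×10⁴/6160)⁴ = 12.6025 × 25.2611 = 318.4.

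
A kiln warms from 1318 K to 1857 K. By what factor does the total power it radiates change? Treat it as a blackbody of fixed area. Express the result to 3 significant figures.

P₂/P₁ ≈ 3.94

P ∝ T⁴, so P₂/P₁ = (T₂/T₁)⁴ = (1857/1318)⁴ = (1.40895)⁴ = 3.94.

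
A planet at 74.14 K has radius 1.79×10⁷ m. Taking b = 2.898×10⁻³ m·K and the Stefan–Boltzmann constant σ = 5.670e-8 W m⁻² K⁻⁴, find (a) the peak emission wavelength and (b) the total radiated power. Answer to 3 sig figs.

λ_max ≈ 39.1 μm; P ≈ 6.90×10¹⁵ W

(a) λ_max = b/T = 2.898×10⁻³/74.14 = 3.909×10⁻⁵ m = 39.1 μm.
Surface area A = 4πR² = 4π(1.79×10⁷ m)² = 4.02639×10¹⁵ m².
(b) P = σAT⁴ = 5.670×10⁻⁸×4.02639×10¹⁵×(74.14)⁴ = 6.90×10¹⁵ W.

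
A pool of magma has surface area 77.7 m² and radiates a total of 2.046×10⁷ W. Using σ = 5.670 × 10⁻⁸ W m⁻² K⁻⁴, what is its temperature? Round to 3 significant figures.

Area A = 77.7 m².
P = σAT⁴ ⇒ T = (P/(σA))^(1/4) = (2.046×10⁷/(5.670×10⁻⁸×77.7))^(1/4) = 1.47×10³ K.

T ≈ 1.47×10³ K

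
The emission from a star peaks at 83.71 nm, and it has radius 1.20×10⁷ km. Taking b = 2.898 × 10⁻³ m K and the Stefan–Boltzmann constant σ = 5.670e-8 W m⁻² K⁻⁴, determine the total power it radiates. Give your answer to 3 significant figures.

Wien's law: T = b/λ_max = 2.898×10⁻³/8.371×10⁻⁸ = 34619.5 K.
Surface area A = 4πR² = 4π(1.20×10¹⁰ m)² = 1.80956×10²¹ m².
Then P = σAT⁴ = 5.670×10⁻⁸×1.80956×10²¹×(34619.5)⁴ = 1.47×10³² W.

P ≈ 1.47×10³² W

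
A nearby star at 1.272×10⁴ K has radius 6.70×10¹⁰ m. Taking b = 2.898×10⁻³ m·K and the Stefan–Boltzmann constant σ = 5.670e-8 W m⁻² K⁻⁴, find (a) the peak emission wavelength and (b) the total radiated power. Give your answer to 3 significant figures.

λ_max ≈ 228 nm; P ≈ 8.37×10³¹ W

(a) λ_max = b/T = 2.898×10⁻³/1.272×10⁴ = 2.278×10⁻⁷ m = 228 nm.
Surface area A = 4πR² = 4π(6.70×10¹⁰ m)² = 5.64104×10²² m².
(b) P = σAT⁴ = 5.670×10⁻⁸×5.64104×10²²×(1.272×10⁴)⁴ = 8.37×10³¹ W.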